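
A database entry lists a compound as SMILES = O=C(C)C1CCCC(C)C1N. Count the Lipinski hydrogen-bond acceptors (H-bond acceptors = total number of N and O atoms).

2

N atoms: 1; O atoms: 1.
Lipinski HBA = 1 + 1 = 2.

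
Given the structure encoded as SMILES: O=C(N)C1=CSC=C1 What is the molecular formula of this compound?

Walk through each heavy atom and fill implicit hydrogens from standard valence (C 4, N 3, O 2, S 2, halogen 1):
  atom 1: O, bond orders sum to 2 (valence 2) → 0 H
  atom 2: C, bond orders sum to 4 (valence 4) → 0 H
  atom 3: N, bond orders sum to 1 (valence 3) → 2 H
  atom 4: C, bond orders sum to 4 (valence 4) → 0 H
  atom 5: C, bond orders sum to 3 (valence 4) → 1 H
  atom 6: S, bond orders sum to 2 (valence 2) → 0 H
  atom 7: C, bond orders sum to 3 (valence 4) → 1 H
  atom 8: C, bond orders sum to 3 (valence 4) → 1 H
Totals → C:5, H:5, N:1, O:1, S:1.

C5H5NOS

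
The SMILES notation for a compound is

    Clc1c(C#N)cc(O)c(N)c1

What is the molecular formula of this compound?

Walk through each heavy atom and fill implicit hydrogens from standard valence (C 4, N 3, O 2, S 2, halogen 1); for lowercase aromatic atoms, an aromatic c carries 1 H when it has two neighbours and 0 H with three, and aromatic n carries 0 H:
  atom 1: Cl (halogen, monovalent) → 0 H
  atom 2: aromatic c, 3 neighbours → 0 H
  atom 3: aromatic c, 3 neighbours → 0 H
  atom 4: C, bond orders sum to 4 (valence 4) → 0 H
  atom 5: N, bond orders sum to 3 (valence 3) → 0 H
  atom 6: aromatic c, 2 neighbours → 1 H
  atom 7: aromatic c, 3 neighbours → 0 H
  atom 8: O, bond orders sum to 1 (valence 2) → 1 H
  atom 9: aromatic c, 3 neighbours → 0 H
  atom 10: N, bond orders sum to 1 (valence 3) → 2 H
  atom 11: aromatic c, 2 neighbours → 1 H
Totals → C:7, H:5, Cl:1, N:2, O:1.
In Hill order: C7H5ClN2O.

C7H5ClN2O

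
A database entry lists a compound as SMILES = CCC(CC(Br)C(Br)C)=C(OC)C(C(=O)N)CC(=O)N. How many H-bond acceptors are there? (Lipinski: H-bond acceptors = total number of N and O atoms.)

N atoms: 2; O atoms: 3.
Lipinski HBA = 2 + 3 = 5.

5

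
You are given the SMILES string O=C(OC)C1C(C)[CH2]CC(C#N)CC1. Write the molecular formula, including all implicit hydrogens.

Walk through each heavy atom and fill implicit hydrogens from standard valence (C 4, N 3, O 2, S 2, halogen 1):
  atom 1: O, bond orders sum to 2 (valence 2) → 0 H
  atom 2: C, bond orders sum to 4 (valence 4) → 0 H
  atom 3: O, bond orders sum to 2 (valence 2) → 0 H
  atom 4: C, bond orders sum to 1 (valence 4) → 3 H
  atom 5: C, bond orders sum to 3 (valence 4) → 1 H
  atom 6: C, bond orders sum to 3 (valence 4) → 1 H
  atom 7: C, bond orders sum to 1 (valence 4) → 3 H
  atom 8: C with explicit H count 2
  atom 9: C, bond orders sum to 2 (valence 4) → 2 H
  atom 10: C, bond orders sum to 3 (valence 4) → 1 H
  atom 11: C, bond orders sum to 4 (valence 4) → 0 H
  atom 12: N, bond orders sum to 3 (valence 3) → 0 H
  atom 13: C, bond orders sum to 2 (valence 4) → 2 H
  atom 14: C, bond orders sum to 2 (valence 4) → 2 H
Totals → C:11, H:17, N:1, O:2.

C11H17NO2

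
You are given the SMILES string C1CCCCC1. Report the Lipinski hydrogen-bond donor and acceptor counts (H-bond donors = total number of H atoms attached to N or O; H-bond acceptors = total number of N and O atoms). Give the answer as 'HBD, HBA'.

Donors: find every N or O and count the H atoms it carries.
  (no N or O atoms present)
Lipinski HBD = 0.
Acceptors: N atoms = 0, O atoms = 0 → HBA = 0.

0, 0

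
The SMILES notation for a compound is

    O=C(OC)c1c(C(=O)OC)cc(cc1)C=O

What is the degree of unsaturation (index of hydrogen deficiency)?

Molecular formula: C11H10O5.
DoU = (2C + 2 + N − H − X) / 2, where X is the halogen count and O/S are ignored.
    = (2·11 + 2 + 0 − 10 − 0) / 2 = 14 / 2 = 7.

7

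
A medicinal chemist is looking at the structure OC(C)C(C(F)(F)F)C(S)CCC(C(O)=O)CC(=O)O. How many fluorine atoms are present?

Scan the SMILES for F atoms (remember two-letter symbols like Cl and Br are single atoms).
Fluorine count: 3.

3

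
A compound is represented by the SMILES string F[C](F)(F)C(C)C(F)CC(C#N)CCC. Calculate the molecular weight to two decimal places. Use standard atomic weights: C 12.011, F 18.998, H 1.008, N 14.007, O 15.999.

First, the molecular formula is C10H15F4N (counting implicit H from valence).
  C: 10 × 12.011 = 120.110
  F: 4 × 18.998 = 75.992
  H: 15 × 1.008 = 15.120
  N: 1 × 14.007 = 14.007
Sum: 10×12.011 + 4×18.998 + 15×1.008 + 1×14.007 = 225.229 → 225.23 g/mol.

225.23 g/mol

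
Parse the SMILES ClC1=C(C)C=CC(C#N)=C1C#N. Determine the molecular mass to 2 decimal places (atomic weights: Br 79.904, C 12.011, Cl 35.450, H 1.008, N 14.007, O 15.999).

176.60 g/mol

First, the molecular formula is C9H5ClN2 (counting implicit H from valence).
  C: 9 × 12.011 = 108.099
  Cl: 1 × 35.450 = 35.450
  H: 5 × 1.008 = 5.040
  N: 2 × 14.007 = 28.014
Sum: 9×12.011 + 1×35.450 + 5×1.008 + 2×14.007 = 176.603 → 176.60 g/mol.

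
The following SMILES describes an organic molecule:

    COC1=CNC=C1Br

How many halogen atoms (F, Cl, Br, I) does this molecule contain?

Halogen atoms appear at heavy-atom position 8 (1×Br).
Other groups present: 1 ether.
Halogen count: 1.

1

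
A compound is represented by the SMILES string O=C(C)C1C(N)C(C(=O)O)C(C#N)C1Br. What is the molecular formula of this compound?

C9H11BrN2O3

Walk through each heavy atom and fill implicit hydrogens from standard valence (C 4, N 3, O 2, S 2, halogen 1):
  atom 1: O, bond orders sum to 2 (valence 2) → 0 H
  atom 2: C, bond orders sum to 4 (valence 4) → 0 H
  atom 3: C, bond orders sum to 1 (valence 4) → 3 H
  atom 4: C, bond orders sum to 3 (valence 4) → 1 H
  atom 5: C, bond orders sum to 3 (valence 4) → 1 H
  atom 6: N, bond orders sum to 1 (valence 3) → 2 H
  atom 7: C, bond orders sum to 3 (valence 4) → 1 H
  atom 8: C, bond orders sum to 4 (valence 4) → 0 H
  atom 9: O, bond orders sum to 2 (valence 2) → 0 H
  atom 10: O, bond orders sum to 1 (valence 2) → 1 H
  atom 11: C, bond orders sum to 3 (valence 4) → 1 H
  atom 12: C, bond orders sum to 4 (valence 4) → 0 H
  atom 13: N, bond orders sum to 3 (valence 3) → 0 H
  atom 14: C, bond orders sum to 3 (valence 4) → 1 H
  atom 15: Br (halogen, monovalent) → 0 H
Totals → C:9, H:11, Br:1, N:2, O:3.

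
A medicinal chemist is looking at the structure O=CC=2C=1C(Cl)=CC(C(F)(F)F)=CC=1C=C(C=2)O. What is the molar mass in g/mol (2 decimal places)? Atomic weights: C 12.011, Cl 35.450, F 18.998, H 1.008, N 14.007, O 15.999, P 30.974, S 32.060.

274.62 g/mol

First, the molecular formula is C12H6ClF3O2 (counting implicit H from valence).
  C: 12 × 12.011 = 144.132
  Cl: 1 × 35.450 = 35.450
  F: 3 × 18.998 = 56.994
  H: 6 × 1.008 = 6.048
  O: 2 × 15.999 = 31.998
Sum: 12×12.011 + 1×35.450 + 3×18.998 + 6×1.008 + 2×15.999 = 274.622 → 274.62 g/mol.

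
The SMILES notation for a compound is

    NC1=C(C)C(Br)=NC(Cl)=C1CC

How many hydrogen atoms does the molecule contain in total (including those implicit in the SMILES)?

Walk through each heavy atom and fill implicit hydrogens from standard valence (C 4, N 3, O 2, S 2, halogen 1):
  atom 1: N, bond orders sum to 1 (valence 3) → 2 H
  atom 2: C, bond orders sum to 4 (valence 4) → 0 H
  atom 3: C, bond orders sum to 4 (valence 4) → 0 H
  atom 4: C, bond orders sum to 1 (valence 4) → 3 H
  atom 5: C, bond orders sum to 4 (valence 4) → 0 H
  atom 6: Br (halogen, monovalent) → 0 H
  atom 7: N, bond orders sum to 3 (valence 3) → 0 H
  atom 8: C, bond orders sum to 4 (valence 4) → 0 H
  atom 9: Cl (halogen, monovalent) → 0 H
  atom 10: C, bond orders sum to 4 (valence 4) → 0 H
  atom 11: C, bond orders sum to 2 (valence 4) → 2 H
  atom 12: C, bond orders sum to 1 (valence 4) → 3 H
Total hydrogens: 10.

10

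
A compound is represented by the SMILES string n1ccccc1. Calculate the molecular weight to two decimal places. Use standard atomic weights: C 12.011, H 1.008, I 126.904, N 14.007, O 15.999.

First, the molecular formula is C5H5N (counting implicit H from valence).
  C: 5 × 12.011 = 60.055
  H: 5 × 1.008 = 5.040
  N: 1 × 14.007 = 14.007
Sum: 5×12.011 + 5×1.008 + 1×14.007 = 79.102 → 79.10 g/mol.

79.10 g/mol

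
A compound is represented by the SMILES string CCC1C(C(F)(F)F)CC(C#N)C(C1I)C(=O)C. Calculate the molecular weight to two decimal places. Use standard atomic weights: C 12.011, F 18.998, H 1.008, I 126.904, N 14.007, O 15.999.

373.16 g/mol

First, the molecular formula is C12H15F3INO (counting implicit H from valence).
  C: 12 × 12.011 = 144.132
  F: 3 × 18.998 = 56.994
  H: 15 × 1.008 = 15.120
  I: 1 × 126.904 = 126.904
  N: 1 × 14.007 = 14.007
  O: 1 × 15.999 = 15.999
Sum: 12×12.011 + 3×18.998 + 15×1.008 + 1×126.904 + 1×14.007 + 1×15.999 = 373.156 → 373.16 g/mol.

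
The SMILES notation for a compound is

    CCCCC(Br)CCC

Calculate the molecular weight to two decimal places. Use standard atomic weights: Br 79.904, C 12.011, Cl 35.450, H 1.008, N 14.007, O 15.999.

193.13 g/mol

First, the molecular formula is C8H17Br (counting implicit H from valence).
  Br: 1 × 79.904 = 79.904
  C: 8 × 12.011 = 96.088
  H: 17 × 1.008 = 17.136
Sum: 1×79.904 + 8×12.011 + 17×1.008 = 193.128 → 193.13 g/mol.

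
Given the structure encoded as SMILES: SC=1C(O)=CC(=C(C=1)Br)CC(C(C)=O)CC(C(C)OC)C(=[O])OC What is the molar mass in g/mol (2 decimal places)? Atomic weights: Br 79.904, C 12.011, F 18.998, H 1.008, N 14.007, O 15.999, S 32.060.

First, the molecular formula is C17H23BrO5S (counting implicit H from valence).
  Br: 1 × 79.904 = 79.904
  C: 17 × 12.011 = 204.187
  H: 23 × 1.008 = 23.184
  O: 5 × 15.999 = 79.995
  S: 1 × 32.060 = 32.060
Sum: 1×79.904 + 17×12.011 + 23×1.008 + 5×15.999 + 1×32.060 = 419.330 → 419.33 g/mol.

419.33 g/mol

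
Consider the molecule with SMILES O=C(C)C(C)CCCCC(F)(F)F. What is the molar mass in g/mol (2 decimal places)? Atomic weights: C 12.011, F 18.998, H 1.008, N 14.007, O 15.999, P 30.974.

First, the molecular formula is C9H15F3O (counting implicit H from valence).
  C: 9 × 12.011 = 108.099
  F: 3 × 18.998 = 56.994
  H: 15 × 1.008 = 15.120
  O: 1 × 15.999 = 15.999
Sum: 9×12.011 + 3×18.998 + 15×1.008 + 1×15.999 = 196.212 → 196.21 g/mol.

196.21 g/mol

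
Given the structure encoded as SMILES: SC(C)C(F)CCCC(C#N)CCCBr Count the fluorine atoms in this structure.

1

Scan the SMILES for F atoms (remember two-letter symbols like Cl and Br are single atoms).
Fluorine count: 1.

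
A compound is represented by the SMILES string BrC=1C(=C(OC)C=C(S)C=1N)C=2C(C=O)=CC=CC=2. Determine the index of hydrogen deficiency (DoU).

9

Molecular formula: C14H12BrNO2S.
DoU = (2C + 2 + N − H − X) / 2, where X is the halogen count and O/S are ignored.
    = (2·14 + 2 + 1 − 12 − 1) / 2 = 18 / 2 = 9.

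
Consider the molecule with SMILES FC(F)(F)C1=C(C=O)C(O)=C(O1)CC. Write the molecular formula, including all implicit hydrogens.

C8H7F3O3

Walk through each heavy atom and fill implicit hydrogens from standard valence (C 4, N 3, O 2, S 2, halogen 1):
  atom 1: F (halogen, monovalent) → 0 H
  atom 2: C, bond orders sum to 4 (valence 4) → 0 H
  atom 3: F (halogen, monovalent) → 0 H
  atom 4: F (halogen, monovalent) → 0 H
  atom 5: C, bond orders sum to 4 (valence 4) → 0 H
  atom 6: C, bond orders sum to 4 (valence 4) → 0 H
  atom 7: C, bond orders sum to 3 (valence 4) → 1 H
  atom 8: O, bond orders sum to 2 (valence 2) → 0 H
  atom 9: C, bond orders sum to 4 (valence 4) → 0 H
  atom 10: O, bond orders sum to 1 (valence 2) → 1 H
  atom 11: C, bond orders sum to 4 (valence 4) → 0 H
  atom 12: O, bond orders sum to 2 (valence 2) → 0 H
  atom 13: C, bond orders sum to 2 (valence 4) → 2 H
  atom 14: C, bond orders sum to 1 (valence 4) → 3 H
Totals → C:8, H:7, F:3, O:3.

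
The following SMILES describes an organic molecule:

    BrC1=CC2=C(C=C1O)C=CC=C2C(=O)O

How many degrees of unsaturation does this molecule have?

8

Degree of unsaturation = (number of rings) + (number of π bonds).
Ring closures in the SMILES: 2.
π bonds: 6 double bonds (each 1 DoU) → 6 DoU from unsaturation.
Total DoU = 2 + 6 = 8.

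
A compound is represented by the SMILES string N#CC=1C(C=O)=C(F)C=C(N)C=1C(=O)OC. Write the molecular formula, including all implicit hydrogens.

C10H7FN2O3

Walk through each heavy atom and fill implicit hydrogens from standard valence (C 4, N 3, O 2, S 2, halogen 1):
  atom 1: N, bond orders sum to 3 (valence 3) → 0 H
  atom 2: C, bond orders sum to 4 (valence 4) → 0 H
  atom 3: C, bond orders sum to 4 (valence 4) → 0 H
  atom 4: C, bond orders sum to 4 (valence 4) → 0 H
  atom 5: C, bond orders sum to 3 (valence 4) → 1 H
  atom 6: O, bond orders sum to 2 (valence 2) → 0 H
  atom 7: C, bond orders sum to 4 (valence 4) → 0 H
  atom 8: F (halogen, monovalent) → 0 H
  atom 9: C, bond orders sum to 3 (valence 4) → 1 H
  atom 10: C, bond orders sum to 4 (valence 4) → 0 H
  atom 11: N, bond orders sum to 1 (valence 3) → 2 H
  atom 12: C, bond orders sum to 4 (valence 4) → 0 H
  atom 13: C, bond orders sum to 4 (valence 4) → 0 H
  atom 14: O, bond orders sum to 2 (valence 2) → 0 H
  atom 15: O, bond orders sum to 2 (valence 2) → 0 H
  atom 16: C, bond orders sum to 1 (valence 4) → 3 H
Totals → C:10, H:7, F:1, N:2, O:3.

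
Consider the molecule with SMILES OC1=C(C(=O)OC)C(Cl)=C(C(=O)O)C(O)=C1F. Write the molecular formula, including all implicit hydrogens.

Walk through each heavy atom and fill implicit hydrogens from standard valence (C 4, N 3, O 2, S 2, halogen 1):
  atom 1: O, bond orders sum to 1 (valence 2) → 1 H
  atom 2: C, bond orders sum to 4 (valence 4) → 0 H
  atom 3: C, bond orders sum to 4 (valence 4) → 0 H
  atom 4: C, bond orders sum to 4 (valence 4) → 0 H
  atom 5: O, bond orders sum to 2 (valence 2) → 0 H
  atom 6: O, bond orders sum to 2 (valence 2) → 0 H
  atom 7: C, bond orders sum to 1 (valence 4) → 3 H
  atom 8: C, bond orders sum to 4 (valence 4) → 0 H
  atom 9: Cl (halogen, monovalent) → 0 H
  atom 10: C, bond orders sum to 4 (valence 4) → 0 H
  atom 11: C, bond orders sum to 4 (valence 4) → 0 H
  atom 12: O, bond orders sum to 2 (valence 2) → 0 H
  atom 13: O, bond orders sum to 1 (valence 2) → 1 H
  atom 14: C, bond orders sum to 4 (valence 4) → 0 H
  atom 15: O, bond orders sum to 1 (valence 2) → 1 H
  atom 16: C, bond orders sum to 4 (valence 4) → 0 H
  atom 17: F (halogen, monovalent) → 0 H
Totals → C:9, H:6, Cl:1, F:1, O:6.

C9H6ClFO6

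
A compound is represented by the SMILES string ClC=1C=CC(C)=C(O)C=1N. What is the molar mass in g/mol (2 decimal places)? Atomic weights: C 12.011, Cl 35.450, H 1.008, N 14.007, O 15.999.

157.60 g/mol

First, the molecular formula is C7H8ClNO (counting implicit H from valence).
  C: 7 × 12.011 = 84.077
  Cl: 1 × 35.450 = 35.450
  H: 8 × 1.008 = 8.064
  N: 1 × 14.007 = 14.007
  O: 1 × 15.999 = 15.999
Sum: 7×12.011 + 1×35.450 + 8×1.008 + 1×14.007 + 1×15.999 = 157.597 → 157.60 g/mol.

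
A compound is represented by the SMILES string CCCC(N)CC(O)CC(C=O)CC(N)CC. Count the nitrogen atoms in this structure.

2

Scan the SMILES for N atoms (remember two-letter symbols like Cl and Br are single atoms).
Nitrogen count: 2.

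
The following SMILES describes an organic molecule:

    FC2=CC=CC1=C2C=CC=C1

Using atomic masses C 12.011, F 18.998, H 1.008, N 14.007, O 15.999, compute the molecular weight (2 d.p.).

146.16 g/mol

First, the molecular formula is C10H7F (counting implicit H from valence).
  C: 10 × 12.011 = 120.110
  F: 1 × 18.998 = 18.998
  H: 7 × 1.008 = 7.056
Sum: 10×12.011 + 1×18.998 + 7×1.008 = 146.164 → 146.16 g/mol.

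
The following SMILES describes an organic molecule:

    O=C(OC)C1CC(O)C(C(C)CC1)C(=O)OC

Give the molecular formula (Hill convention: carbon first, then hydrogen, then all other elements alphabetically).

C12H20O5

Walk through each heavy atom and fill implicit hydrogens from standard valence (C 4, N 3, O 2, S 2, halogen 1):
  atom 1: O, bond orders sum to 2 (valence 2) → 0 H
  atom 2: C, bond orders sum to 4 (valence 4) → 0 H
  atom 3: O, bond orders sum to 2 (valence 2) → 0 H
  atom 4: C, bond orders sum to 1 (valence 4) → 3 H
  atom 5: C, bond orders sum to 3 (valence 4) → 1 H
  atom 6: C, bond orders sum to 2 (valence 4) → 2 H
  atom 7: C, bond orders sum to 3 (valence 4) → 1 H
  atom 8: O, bond orders sum to 1 (valence 2) → 1 H
  atom 9: C, bond orders sum to 3 (valence 4) → 1 H
  atom 10: C, bond orders sum to 3 (valence 4) → 1 H
  atom 11: C, bond orders sum to 1 (valence 4) → 3 H
  atom 12: C, bond orders sum to 2 (valence 4) → 2 H
  atom 13: C, bond orders sum to 2 (valence 4) → 2 H
  atom 14: C, bond orders sum to 4 (valence 4) → 0 H
  atom 15: O, bond orders sum to 2 (valence 2) → 0 H
  atom 16: O, bond orders sum to 2 (valence 2) → 0 H
  atom 17: C, bond orders sum to 1 (valence 4) → 3 H
Totals → C:12, H:20, O:5.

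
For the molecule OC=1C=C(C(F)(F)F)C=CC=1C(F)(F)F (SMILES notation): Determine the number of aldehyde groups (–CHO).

0

Scan the SMILES for the aldehyde motif — none present.
Groups that are present: 1 hydroxyl.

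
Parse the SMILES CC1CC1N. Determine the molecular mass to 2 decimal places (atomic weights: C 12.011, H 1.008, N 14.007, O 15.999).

First, the molecular formula is C4H9N (counting implicit H from valence).
  C: 4 × 12.011 = 48.044
  H: 9 × 1.008 = 9.072
  N: 1 × 14.007 = 14.007
Sum: 4×12.011 + 9×1.008 + 1×14.007 = 71.123 → 71.12 g/mol.

71.12 g/mol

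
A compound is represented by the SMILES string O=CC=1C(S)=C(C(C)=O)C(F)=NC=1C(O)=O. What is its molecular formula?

Walk through each heavy atom and fill implicit hydrogens from standard valence (C 4, N 3, O 2, S 2, halogen 1):
  atom 1: O, bond orders sum to 2 (valence 2) → 0 H
  atom 2: C, bond orders sum to 3 (valence 4) → 1 H
  atom 3: C, bond orders sum to 4 (valence 4) → 0 H
  atom 4: C, bond orders sum to 4 (valence 4) → 0 H
  atom 5: S, bond orders sum to 1 (valence 2) → 1 H
  atom 6: C, bond orders sum to 4 (valence 4) → 0 H
  atom 7: C, bond orders sum to 4 (valence 4) → 0 H
  atom 8: C, bond orders sum to 1 (valence 4) → 3 H
  atom 9: O, bond orders sum to 2 (valence 2) → 0 H
  atom 10: C, bond orders sum to 4 (valence 4) → 0 H
  atom 11: F (halogen, monovalent) → 0 H
  atom 12: N, bond orders sum to 3 (valence 3) → 0 H
  atom 13: C, bond orders sum to 4 (valence 4) → 0 H
  atom 14: C, bond orders sum to 4 (valence 4) → 0 H
  atom 15: O, bond orders sum to 1 (valence 2) → 1 H
  atom 16: O, bond orders sum to 2 (valence 2) → 0 H
Totals → C:9, H:6, F:1, N:1, O:4, S:1.

C9H6FNO4S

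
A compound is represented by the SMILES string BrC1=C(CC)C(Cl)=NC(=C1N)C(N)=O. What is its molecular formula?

C8H9BrClN3O

Walk through each heavy atom and fill implicit hydrogens from standard valence (C 4, N 3, O 2, S 2, halogen 1):
  atom 1: Br (halogen, monovalent) → 0 H
  atom 2: C, bond orders sum to 4 (valence 4) → 0 H
  atom 3: C, bond orders sum to 4 (valence 4) → 0 H
  atom 4: C, bond orders sum to 2 (valence 4) → 2 H
  atom 5: C, bond orders sum to 1 (valence 4) → 3 H
  atom 6: C, bond orders sum to 4 (valence 4) → 0 H
  atom 7: Cl (halogen, monovalent) → 0 H
  atom 8: N, bond orders sum to 3 (valence 3) → 0 H
  atom 9: C, bond orders sum to 4 (valence 4) → 0 H
  atom 10: C, bond orders sum to 4 (valence 4) → 0 H
  atom 11: N, bond orders sum to 1 (valence 3) → 2 H
  atom 12: C, bond orders sum to 4 (valence 4) → 0 H
  atom 13: N, bond orders sum to 1 (valence 3) → 2 H
  atom 14: O, bond orders sum to 2 (valence 2) → 0 H
Totals → C:8, H:9, Br:1, Cl:1, N:3, O:1.
In Hill order: C8H9BrClN3O.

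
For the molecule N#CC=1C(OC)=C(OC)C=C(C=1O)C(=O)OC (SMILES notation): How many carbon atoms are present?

11

Count every carbon token in the SMILES (each C, including those in ring-closure positions and inside branches).
Carbon count: 11.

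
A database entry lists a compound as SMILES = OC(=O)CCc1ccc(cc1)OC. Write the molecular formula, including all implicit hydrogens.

C10H12O3

Walk through each heavy atom and fill implicit hydrogens from standard valence (C 4, N 3, O 2, S 2, halogen 1); for lowercase aromatic atoms, an aromatic c carries 1 H when it has two neighbours and 0 H with three, and aromatic n carries 0 H:
  atom 1: O, bond orders sum to 1 (valence 2) → 1 H
  atom 2: C, bond orders sum to 4 (valence 4) → 0 H
  atom 3: O, bond orders sum to 2 (valence 2) → 0 H
  atom 4: C, bond orders sum to 2 (valence 4) → 2 H
  atom 5: C, bond orders sum to 2 (valence 4) → 2 H
  atom 6: aromatic c, 3 neighbours → 0 H
  atom 7: aromatic c, 2 neighbours → 1 H
  atom 8: aromatic c, 2 neighbours → 1 H
  atom 9: aromatic c, 3 neighbours → 0 H
  atom 10: aromatic c, 2 neighbours → 1 H
  atom 11: aromatic c, 2 neighbours → 1 H
  atom 12: O, bond orders sum to 2 (valence 2) → 0 H
  atom 13: C, bond orders sum to 1 (valence 4) → 3 H
Totals → C:10, H:12, O:3.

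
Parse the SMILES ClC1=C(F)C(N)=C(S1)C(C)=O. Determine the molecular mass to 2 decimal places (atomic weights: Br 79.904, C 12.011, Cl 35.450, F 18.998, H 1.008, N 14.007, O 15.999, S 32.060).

First, the molecular formula is C6H5ClFNOS (counting implicit H from valence).
  C: 6 × 12.011 = 72.066
  Cl: 1 × 35.450 = 35.450
  F: 1 × 18.998 = 18.998
  H: 5 × 1.008 = 5.040
  N: 1 × 14.007 = 14.007
  O: 1 × 15.999 = 15.999
  S: 1 × 32.060 = 32.060
Sum: 6×12.011 + 1×35.450 + 1×18.998 + 5×1.008 + 1×14.007 + 1×15.999 + 1×32.060 = 193.620 → 193.62 g/mol.

193.62 g/mol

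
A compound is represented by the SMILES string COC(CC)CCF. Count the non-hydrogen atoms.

8

Every atom symbol written in the SMILES (organic subset) is one heavy atom; implicit H are not written.
Heavy atoms by element → C:6, F:1, O:1.
Total: 8.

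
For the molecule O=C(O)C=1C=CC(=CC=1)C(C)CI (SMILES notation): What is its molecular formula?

Walk through each heavy atom and fill implicit hydrogens from standard valence (C 4, N 3, O 2, S 2, halogen 1):
  atom 1: O, bond orders sum to 2 (valence 2) → 0 H
  atom 2: C, bond orders sum to 4 (valence 4) → 0 H
  atom 3: O, bond orders sum to 1 (valence 2) → 1 H
  atom 4: C, bond orders sum to 4 (valence 4) → 0 H
  atom 5: C, bond orders sum to 3 (valence 4) → 1 H
  atom 6: C, bond orders sum to 3 (valence 4) → 1 H
  atom 7: C, bond orders sum to 4 (valence 4) → 0 H
  atom 8: C, bond orders sum to 3 (valence 4) → 1 H
  atom 9: C, bond orders sum to 3 (valence 4) → 1 H
  atom 10: C, bond orders sum to 3 (valence 4) → 1 H
  atom 11: C, bond orders sum to 1 (valence 4) → 3 H
  atom 12: C, bond orders sum to 2 (valence 4) → 2 H
  atom 13: I (halogen, monovalent) → 0 H
Totals → C:10, H:11, I:1, O:2.
In Hill order: C10H11IO2.

C10H11IO2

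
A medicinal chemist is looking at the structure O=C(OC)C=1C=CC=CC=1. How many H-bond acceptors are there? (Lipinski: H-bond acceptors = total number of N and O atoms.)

N atoms: 0; O atoms: 2.
Lipinski HBA = 0 + 2 = 2.

2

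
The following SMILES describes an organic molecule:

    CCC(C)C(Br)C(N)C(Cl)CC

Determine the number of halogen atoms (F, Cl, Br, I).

Halogen atoms appear at heavy-atom positions 6, 10 (1×Br, 1×Cl).
Other groups present: 1 primary amine.
Halogen count: 2.

2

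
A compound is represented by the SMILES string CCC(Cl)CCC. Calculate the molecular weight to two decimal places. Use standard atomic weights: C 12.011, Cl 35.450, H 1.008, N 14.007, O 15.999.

First, the molecular formula is C6H13Cl (counting implicit H from valence).
  C: 6 × 12.011 = 72.066
  Cl: 1 × 35.450 = 35.450
  H: 13 × 1.008 = 13.104
Sum: 6×12.011 + 1×35.450 + 13×1.008 = 120.620 → 120.62 g/mol.

120.62 g/mol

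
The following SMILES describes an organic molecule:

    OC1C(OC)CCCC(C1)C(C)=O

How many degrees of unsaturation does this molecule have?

2

Molecular formula: C10H18O3.
DoU = (2C + 2 + N − H − X) / 2, where X is the halogen count and O/S are ignored.
    = (2·10 + 2 + 0 − 18 − 0) / 2 = 4 / 2 = 2.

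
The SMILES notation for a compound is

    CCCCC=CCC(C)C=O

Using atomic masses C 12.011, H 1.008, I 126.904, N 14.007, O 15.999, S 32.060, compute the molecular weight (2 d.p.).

First, the molecular formula is C10H18O (counting implicit H from valence).
  C: 10 × 12.011 = 120.110
  H: 18 × 1.008 = 18.144
  O: 1 × 15.999 = 15.999
Sum: 10×12.011 + 18×1.008 + 1×15.999 = 154.253 → 154.25 g/mol.

154.25 g/mol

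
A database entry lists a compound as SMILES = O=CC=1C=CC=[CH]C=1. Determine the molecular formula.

C7H6O

Walk through each heavy atom and fill implicit hydrogens from standard valence (C 4, N 3, O 2, S 2, halogen 1):
  atom 1: O, bond orders sum to 2 (valence 2) → 0 H
  atom 2: C, bond orders sum to 3 (valence 4) → 1 H
  atom 3: C, bond orders sum to 4 (valence 4) → 0 H
  atom 4: C, bond orders sum to 3 (valence 4) → 1 H
  atom 5: C, bond orders sum to 3 (valence 4) → 1 H
  atom 6: C, bond orders sum to 3 (valence 4) → 1 H
  atom 7: C with explicit H count 1
  atom 8: C, bond orders sum to 3 (valence 4) → 1 H
Totals → C:7, H:6, O:1.
In Hill order: C7H6O.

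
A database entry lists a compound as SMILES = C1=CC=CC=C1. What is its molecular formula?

C6H6

Walk through each heavy atom and fill implicit hydrogens from standard valence (C 4, N 3, O 2, S 2, halogen 1):
  atom 1: C, bond orders sum to 3 (valence 4) → 1 H
  atom 2: C, bond orders sum to 3 (valence 4) → 1 H
  atom 3: C, bond orders sum to 3 (valence 4) → 1 H
  atom 4: C, bond orders sum to 3 (valence 4) → 1 H
  atom 5: C, bond orders sum to 3 (valence 4) → 1 H
  atom 6: C, bond orders sum to 3 (valence 4) → 1 H
Totals → C:6, H:6.
In Hill order: C6H6.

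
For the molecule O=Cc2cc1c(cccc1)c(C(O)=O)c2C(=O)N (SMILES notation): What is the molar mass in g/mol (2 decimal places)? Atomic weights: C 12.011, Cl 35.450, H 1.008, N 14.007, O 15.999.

243.22 g/mol

First, the molecular formula is C13H9NO4 (counting implicit H from valence).
  C: 13 × 12.011 = 156.143
  H: 9 × 1.008 = 9.072
  N: 1 × 14.007 = 14.007
  O: 4 × 15.999 = 63.996
Sum: 13×12.011 + 9×1.008 + 1×14.007 + 4×15.999 = 243.218 → 243.22 g/mol.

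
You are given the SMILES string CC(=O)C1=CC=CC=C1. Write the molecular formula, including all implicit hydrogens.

Walk through each heavy atom and fill implicit hydrogens from standard valence (C 4, N 3, O 2, S 2, halogen 1):
  atom 1: C, bond orders sum to 1 (valence 4) → 3 H
  atom 2: C, bond orders sum to 4 (valence 4) → 0 H
  atom 3: O, bond orders sum to 2 (valence 2) → 0 H
  atom 4: C, bond orders sum to 4 (valence 4) → 0 H
  atom 5: C, bond orders sum to 3 (valence 4) → 1 H
  atom 6: C, bond orders sum to 3 (valence 4) → 1 H
  atom 7: C, bond orders sum to 3 (valence 4) → 1 H
  atom 8: C, bond orders sum to 3 (valence 4) → 1 H
  atom 9: C, bond orders sum to 3 (valence 4) → 1 H
Totals → C:8, H:8, O:1.

C8H8O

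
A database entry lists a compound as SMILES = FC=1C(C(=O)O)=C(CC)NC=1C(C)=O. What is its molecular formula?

Walk through each heavy atom and fill implicit hydrogens from standard valence (C 4, N 3, O 2, S 2, halogen 1):
  atom 1: F (halogen, monovalent) → 0 H
  atom 2: C, bond orders sum to 4 (valence 4) → 0 H
  atom 3: C, bond orders sum to 4 (valence 4) → 0 H
  atom 4: C, bond orders sum to 4 (valence 4) → 0 H
  atom 5: O, bond orders sum to 2 (valence 2) → 0 H
  atom 6: O, bond orders sum to 1 (valence 2) → 1 H
  atom 7: C, bond orders sum to 4 (valence 4) → 0 H
  atom 8: C, bond orders sum to 2 (valence 4) → 2 H
  atom 9: C, bond orders sum to 1 (valence 4) → 3 H
  atom 10: N, bond orders sum to 2 (valence 3) → 1 H
  atom 11: C, bond orders sum to 4 (valence 4) → 0 H
  atom 12: C, bond orders sum to 4 (valence 4) → 0 H
  atom 13: C, bond orders sum to 1 (valence 4) → 3 H
  atom 14: O, bond orders sum to 2 (valence 2) → 0 H
Totals → C:9, H:10, F:1, N:1, O:3.
In Hill order: C9H10FNO3.

C9H10FNO3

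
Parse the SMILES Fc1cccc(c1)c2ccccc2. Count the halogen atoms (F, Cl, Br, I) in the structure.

1

Halogen atoms appear at heavy-atom position 1 (1×F).
Halogen count: 1.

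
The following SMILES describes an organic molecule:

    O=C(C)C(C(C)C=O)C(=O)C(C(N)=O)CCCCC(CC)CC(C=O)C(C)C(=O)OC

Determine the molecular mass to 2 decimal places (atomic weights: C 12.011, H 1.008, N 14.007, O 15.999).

439.55 g/mol

First, the molecular formula is C23H37NO7 (counting implicit H from valence).
  C: 23 × 12.011 = 276.253
  H: 37 × 1.008 = 37.296
  N: 1 × 14.007 = 14.007
  O: 7 × 15.999 = 111.993
Sum: 23×12.011 + 37×1.008 + 1×14.007 + 7×15.999 = 439.549 → 439.55 g/mol.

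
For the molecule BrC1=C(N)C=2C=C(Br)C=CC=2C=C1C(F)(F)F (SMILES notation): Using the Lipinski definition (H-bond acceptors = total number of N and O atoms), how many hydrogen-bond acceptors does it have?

1

N atoms: 1; O atoms: 0.
Lipinski HBA = 1 + 0 = 1.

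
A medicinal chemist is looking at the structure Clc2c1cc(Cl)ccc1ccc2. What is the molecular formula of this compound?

C10H6Cl2

Walk through each heavy atom and fill implicit hydrogens from standard valence (C 4, N 3, O 2, S 2, halogen 1); for lowercase aromatic atoms, an aromatic c carries 1 H when it has two neighbours and 0 H with three, and aromatic n carries 0 H:
  atom 1: Cl (halogen, monovalent) → 0 H
  atom 2: aromatic c, 3 neighbours → 0 H
  atom 3: aromatic c, 3 neighbours → 0 H
  atom 4: aromatic c, 2 neighbours → 1 H
  atom 5: aromatic c, 3 neighbours → 0 H
  atom 6: Cl (halogen, monovalent) → 0 H
  atom 7: aromatic c, 2 neighbours → 1 H
  atom 8: aromatic c, 2 neighbours → 1 H
  atom 9: aromatic c, 3 neighbours → 0 H
  atom 10: aromatic c, 2 neighbours → 1 H
  atom 11: aromatic c, 2 neighbours → 1 H
  atom 12: aromatic c, 2 neighbours → 1 H
Totals → C:10, H:6, Cl:2.
In Hill order: C10H6Cl2.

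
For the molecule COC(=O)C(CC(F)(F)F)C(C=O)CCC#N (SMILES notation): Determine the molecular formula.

C10H12F3NO3

Walk through each heavy atom and fill implicit hydrogens from standard valence (C 4, N 3, O 2, S 2, halogen 1):
  atom 1: C, bond orders sum to 1 (valence 4) → 3 H
  atom 2: O, bond orders sum to 2 (valence 2) → 0 H
  atom 3: C, bond orders sum to 4 (valence 4) → 0 H
  atom 4: O, bond orders sum to 2 (valence 2) → 0 H
  atom 5: C, bond orders sum to 3 (valence 4) → 1 H
  atom 6: C, bond orders sum to 2 (valence 4) → 2 H
  atom 7: C, bond orders sum to 4 (valence 4) → 0 H
  atom 8: F (halogen, monovalent) → 0 H
  atom 9: F (halogen, monovalent) → 0 H
  atom 10: F (halogen, monovalent) → 0 H
  atom 11: C, bond orders sum to 3 (valence 4) → 1 H
  atom 12: C, bond orders sum to 3 (valence 4) → 1 H
  atom 13: O, bond orders sum to 2 (valence 2) → 0 H
  atom 14: C, bond orders sum to 2 (valence 4) → 2 H
  atom 15: C, bond orders sum to 2 (valence 4) → 2 H
  atom 16: C, bond orders sum to 4 (valence 4) → 0 H
  atom 17: N, bond orders sum to 3 (valence 3) → 0 H
Totals → C:10, H:12, F:3, N:1, O:3.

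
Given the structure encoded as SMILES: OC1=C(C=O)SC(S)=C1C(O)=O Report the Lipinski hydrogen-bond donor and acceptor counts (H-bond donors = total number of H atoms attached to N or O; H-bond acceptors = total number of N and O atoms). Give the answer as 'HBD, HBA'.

Donors: find every N or O and count the H atoms it carries.
  atom 1 (O): bond orders sum to 1 → 1 H
  atom 5 (O): bond orders sum to 2 → 0 H
  atom 11 (O): bond orders sum to 1 → 1 H
  atom 12 (O): bond orders sum to 2 → 0 H
Lipinski HBD = 2.
Acceptors: N atoms = 0, O atoms = 4 → HBA = 4.

2, 4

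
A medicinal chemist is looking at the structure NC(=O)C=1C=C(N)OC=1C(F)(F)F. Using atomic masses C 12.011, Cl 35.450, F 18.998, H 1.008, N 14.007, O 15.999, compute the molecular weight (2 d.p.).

First, the molecular formula is C6H5F3N2O2 (counting implicit H from valence).
  C: 6 × 12.011 = 72.066
  F: 3 × 18.998 = 56.994
  H: 5 × 1.008 = 5.040
  N: 2 × 14.007 = 28.014
  O: 2 × 15.999 = 31.998
Sum: 6×12.011 + 3×18.998 + 5×1.008 + 2×14.007 + 2×15.999 = 194.112 → 194.11 g/mol.

194.11 g/mol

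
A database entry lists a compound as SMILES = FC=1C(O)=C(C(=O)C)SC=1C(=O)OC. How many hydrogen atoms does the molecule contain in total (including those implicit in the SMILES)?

7

Walk through each heavy atom and fill implicit hydrogens from standard valence (C 4, N 3, O 2, S 2, halogen 1):
  atom 1: F (halogen, monovalent) → 0 H
  atom 2: C, bond orders sum to 4 (valence 4) → 0 H
  atom 3: C, bond orders sum to 4 (valence 4) → 0 H
  atom 4: O, bond orders sum to 1 (valence 2) → 1 H
  atom 5: C, bond orders sum to 4 (valence 4) → 0 H
  atom 6: C, bond orders sum to 4 (valence 4) → 0 H
  atom 7: O, bond orders sum to 2 (valence 2) → 0 H
  atom 8: C, bond orders sum to 1 (valence 4) → 3 H
  atom 9: S, bond orders sum to 2 (valence 2) → 0 H
  atom 10: C, bond orders sum to 4 (valence 4) → 0 H
  atom 11: C, bond orders sum to 4 (valence 4) → 0 H
  atom 12: O, bond orders sum to 2 (valence 2) → 0 H
  atom 13: O, bond orders sum to 2 (valence 2) → 0 H
  atom 14: C, bond orders sum to 1 (valence 4) → 3 H
Total hydrogens: 7.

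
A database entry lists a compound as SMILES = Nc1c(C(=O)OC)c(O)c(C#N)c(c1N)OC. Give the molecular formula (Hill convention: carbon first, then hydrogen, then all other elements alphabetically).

C10H11N3O4

Walk through each heavy atom and fill implicit hydrogens from standard valence (C 4, N 3, O 2, S 2, halogen 1); for lowercase aromatic atoms, an aromatic c carries 1 H when it has two neighbours and 0 H with three, and aromatic n carries 0 H:
  atom 1: N, bond orders sum to 1 (valence 3) → 2 H
  atom 2: aromatic c, 3 neighbours → 0 H
  atom 3: aromatic c, 3 neighbours → 0 H
  atom 4: C, bond orders sum to 4 (valence 4) → 0 H
  atom 5: O, bond orders sum to 2 (valence 2) → 0 H
  atom 6: O, bond orders sum to 2 (valence 2) → 0 H
  atom 7: C, bond orders sum to 1 (valence 4) → 3 H
  atom 8: aromatic c, 3 neighbours → 0 H
  atom 9: O, bond orders sum to 1 (valence 2) → 1 H
  atom 10: aromatic c, 3 neighbours → 0 H
  atom 11: C, bond orders sum to 4 (valence 4) → 0 H
  atom 12: N, bond orders sum to 3 (valence 3) → 0 H
  atom 13: aromatic c, 3 neighbours → 0 H
  atom 14: aromatic c, 3 neighbours → 0 H
  atom 15: N, bond orders sum to 1 (valence 3) → 2 H
  atom 16: O, bond orders sum to 2 (valence 2) → 0 H
  atom 17: C, bond orders sum to 1 (valence 4) → 3 H
Totals → C:10, H:11, N:3, O:4.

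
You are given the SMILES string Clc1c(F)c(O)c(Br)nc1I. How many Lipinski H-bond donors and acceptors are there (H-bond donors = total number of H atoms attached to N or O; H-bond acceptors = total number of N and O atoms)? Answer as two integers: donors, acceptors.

1, 2

Donors: find every N or O and count the H atoms it carries.
  atom 6 (O): bond orders sum to 1 → 1 H
  atom 9 (N): bond orders sum to 3 → 0 H
Lipinski HBD = 1.
Acceptors: N atoms = 1, O atoms = 1 → HBA = 2.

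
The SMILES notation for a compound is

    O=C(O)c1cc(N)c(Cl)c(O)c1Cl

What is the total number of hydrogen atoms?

5

Walk through each heavy atom and fill implicit hydrogens from standard valence (C 4, N 3, O 2, S 2, halogen 1); for lowercase aromatic atoms, an aromatic c carries 1 H when it has two neighbours and 0 H with three, and aromatic n carries 0 H:
  atom 1: O, bond orders sum to 2 (valence 2) → 0 H
  atom 2: C, bond orders sum to 4 (valence 4) → 0 H
  atom 3: O, bond orders sum to 1 (valence 2) → 1 H
  atom 4: aromatic c, 3 neighbours → 0 H
  atom 5: aromatic c, 2 neighbours → 1 H
  atom 6: aromatic c, 3 neighbours → 0 H
  atom 7: N, bond orders sum to 1 (valence 3) → 2 H
  atom 8: aromatic c, 3 neighbours → 0 H
  atom 9: Cl (halogen, monovalent) → 0 H
  atom 10: aromatic c, 3 neighbours → 0 H
  atom 11: O, bond orders sum to 1 (valence 2) → 1 H
  atom 12: aromatic c, 3 neighbours → 0 H
  atom 13: Cl (halogen, monovalent) → 0 H
Total hydrogens: 5.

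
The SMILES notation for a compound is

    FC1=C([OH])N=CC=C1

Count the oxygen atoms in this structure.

1

Scan the SMILES for O atoms (remember two-letter symbols like Cl and Br are single atoms).
Oxygen count: 1.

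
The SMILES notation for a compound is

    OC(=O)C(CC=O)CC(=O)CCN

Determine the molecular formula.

C8H13NO4

Walk through each heavy atom and fill implicit hydrogens from standard valence (C 4, N 3, O 2, S 2, halogen 1):
  atom 1: O, bond orders sum to 1 (valence 2) → 1 H
  atom 2: C, bond orders sum to 4 (valence 4) → 0 H
  atom 3: O, bond orders sum to 2 (valence 2) → 0 H
  atom 4: C, bond orders sum to 3 (valence 4) → 1 H
  atom 5: C, bond orders sum to 2 (valence 4) → 2 H
  atom 6: C, bond orders sum to 3 (valence 4) → 1 H
  atom 7: O, bond orders sum to 2 (valence 2) → 0 H
  atom 8: C, bond orders sum to 2 (valence 4) → 2 H
  atom 9: C, bond orders sum to 4 (valence 4) → 0 H
  atom 10: O, bond orders sum to 2 (valence 2) → 0 H
  atom 11: C, bond orders sum to 2 (valence 4) → 2 H
  atom 12: C, bond orders sum to 2 (valence 4) → 2 H
  atom 13: N, bond orders sum to 1 (valence 3) → 2 H
Totals → C:8, H:13, N:1, O:4.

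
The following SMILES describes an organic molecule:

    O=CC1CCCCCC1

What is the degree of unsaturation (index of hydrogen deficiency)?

Degree of unsaturation = (number of rings) + (number of π bonds).
Ring closures in the SMILES: 1.
π bonds: 1 double bond (each 1 DoU) → 1 DoU from unsaturation.
Total DoU = 1 + 1 = 2.

2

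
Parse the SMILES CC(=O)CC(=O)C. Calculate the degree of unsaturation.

2

Degree of unsaturation = (number of rings) + (number of π bonds).
Ring closures in the SMILES: 0.
π bonds: 2 double bonds (each 1 DoU) → 2 DoU from unsaturation.
Total DoU = 0 + 2 = 2.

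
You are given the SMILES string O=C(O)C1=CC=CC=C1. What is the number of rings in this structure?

In SMILES, each pair of matching ring-closure digits denotes one ring-closing bond; the number of such bonds equals the number of independent rings.
Ring-closure bonds here: 1.

1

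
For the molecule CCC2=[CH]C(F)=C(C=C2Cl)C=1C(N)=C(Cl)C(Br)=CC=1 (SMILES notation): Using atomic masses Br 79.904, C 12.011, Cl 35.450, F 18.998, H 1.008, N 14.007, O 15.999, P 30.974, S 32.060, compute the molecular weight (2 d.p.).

First, the molecular formula is C14H11BrCl2FN (counting implicit H from valence).
  Br: 1 × 79.904 = 79.904
  C: 14 × 12.011 = 168.154
  Cl: 2 × 35.450 = 70.900
  F: 1 × 18.998 = 18.998
  H: 11 × 1.008 = 11.088
  N: 1 × 14.007 = 14.007
Sum: 1×79.904 + 14×12.011 + 2×35.450 + 1×18.998 + 11×1.008 + 1×14.007 = 363.051 → 363.05 g/mol.

363.05 g/mol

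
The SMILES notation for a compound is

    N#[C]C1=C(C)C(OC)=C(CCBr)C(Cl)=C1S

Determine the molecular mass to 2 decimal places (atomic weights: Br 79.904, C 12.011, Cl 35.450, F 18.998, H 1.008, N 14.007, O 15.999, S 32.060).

First, the molecular formula is C11H11BrClNOS (counting implicit H from valence).
  Br: 1 × 79.904 = 79.904
  C: 11 × 12.011 = 132.121
  Cl: 1 × 35.450 = 35.450
  H: 11 × 1.008 = 11.088
  N: 1 × 14.007 = 14.007
  O: 1 × 15.999 = 15.999
  S: 1 × 32.060 = 32.060
Sum: 1×79.904 + 11×12.011 + 1×35.450 + 11×1.008 + 1×14.007 + 1×15.999 + 1×32.060 = 320.629 → 320.63 g/mol.

320.63 g/mol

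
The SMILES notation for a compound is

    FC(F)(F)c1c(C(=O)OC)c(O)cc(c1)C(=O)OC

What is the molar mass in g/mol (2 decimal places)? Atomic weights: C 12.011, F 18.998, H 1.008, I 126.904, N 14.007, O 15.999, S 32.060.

First, the molecular formula is C11H9F3O5 (counting implicit H from valence).
  C: 11 × 12.011 = 132.121
  F: 3 × 18.998 = 56.994
  H: 9 × 1.008 = 9.072
  O: 5 × 15.999 = 79.995
Sum: 11×12.011 + 3×18.998 + 9×1.008 + 5×15.999 = 278.182 → 278.18 g/mol.

278.18 g/mol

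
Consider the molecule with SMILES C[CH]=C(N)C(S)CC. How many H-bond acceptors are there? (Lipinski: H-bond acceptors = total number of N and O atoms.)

N atoms: 1; O atoms: 0.
Lipinski HBA = 1 + 0 = 1.

1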